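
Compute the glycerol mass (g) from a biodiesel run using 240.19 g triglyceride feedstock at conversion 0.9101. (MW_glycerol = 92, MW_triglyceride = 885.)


glycerol = oil * conv * (92/885)
= 240.19 * 0.9101 * 92 / 885
= 22.7242 g

22.7242 g


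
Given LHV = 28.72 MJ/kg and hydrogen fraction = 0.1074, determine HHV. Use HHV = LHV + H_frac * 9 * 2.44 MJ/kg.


HHV = LHV + H_frac * 9 * 2.44
= 28.72 + 0.1074 * 9 * 2.44
= 31.0785 MJ/kg

31.0785 MJ/kg


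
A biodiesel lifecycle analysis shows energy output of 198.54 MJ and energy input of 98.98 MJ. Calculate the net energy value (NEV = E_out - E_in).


NEV = E_out - E_in
= 198.54 - 98.98
= 99.5600 MJ

99.5600 MJ


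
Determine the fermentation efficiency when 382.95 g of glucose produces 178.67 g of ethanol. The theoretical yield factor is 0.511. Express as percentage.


Fermentation efficiency = (actual / (0.511 * glucose)) * 100
= (178.67 / (0.511 * 382.95)) * 100
= 91.3038%

91.3038%


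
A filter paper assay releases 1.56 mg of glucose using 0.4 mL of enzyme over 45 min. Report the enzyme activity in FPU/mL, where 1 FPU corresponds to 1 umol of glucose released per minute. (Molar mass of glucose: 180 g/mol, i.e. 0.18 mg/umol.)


Activity = glucose_mg / (0.18 mg/umol * V_mL * t_min)
= 1.56 / (0.18 * 0.4 * 45)
= 0.4815 FPU/mL

0.4815 FPU/mL


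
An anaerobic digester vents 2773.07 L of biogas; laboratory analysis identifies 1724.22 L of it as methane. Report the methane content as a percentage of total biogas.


CH4% = V_CH4 / V_total * 100
= 1724.22 / 2773.07 * 100
= 62.1773%

62.1773%


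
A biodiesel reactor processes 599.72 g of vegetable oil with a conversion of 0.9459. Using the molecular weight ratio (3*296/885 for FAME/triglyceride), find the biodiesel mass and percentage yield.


m_FAME = oil * conv * (3 * 296 / 885) = oil * conv * (888/885)
= 599.72 * 0.9459 * 888 / 885
= 569.1981 g
Y = m_FAME / oil * 100 = conv * (888/885) * 100
= 0.9459 * 888 / 885 * 100
= 94.91%

569.1981 g FAME; Y = 94.91%


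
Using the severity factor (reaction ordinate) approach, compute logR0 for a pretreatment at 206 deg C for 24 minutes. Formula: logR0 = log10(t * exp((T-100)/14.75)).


logR0 = log10(t * exp((T - 100) / 14.75))
= log10(24 * exp((206 - 100) / 14.75))
= 4.5012

4.5012


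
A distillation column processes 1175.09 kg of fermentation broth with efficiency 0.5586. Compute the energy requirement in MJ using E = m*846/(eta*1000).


E = m * 846 / (eta * 1000)
= 1175.09 * 846 / (0.5586 * 1000)
= 1779.6744 MJ

1779.6744 MJ


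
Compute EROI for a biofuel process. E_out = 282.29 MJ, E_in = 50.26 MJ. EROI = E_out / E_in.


EROI = E_out / E_in
= 282.29 / 50.26
= 5.6166

5.6166


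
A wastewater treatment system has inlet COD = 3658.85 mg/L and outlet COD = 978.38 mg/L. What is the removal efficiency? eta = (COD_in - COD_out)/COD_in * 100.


eta = (COD_in - COD_out) / COD_in * 100
= (3658.85 - 978.38) / 3658.85 * 100
= 73.2599%

73.2599%


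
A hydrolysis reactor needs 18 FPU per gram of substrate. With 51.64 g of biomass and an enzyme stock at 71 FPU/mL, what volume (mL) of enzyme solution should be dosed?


V = dosage * m_sub / activity
V = 18 * 51.64 / 71
V = 13.0918 mL

13.0918 mL


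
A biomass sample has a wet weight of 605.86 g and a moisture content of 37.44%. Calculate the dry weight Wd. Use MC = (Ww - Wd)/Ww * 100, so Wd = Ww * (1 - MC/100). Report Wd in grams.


Wd = Ww * (1 - MC/100)
= 605.86 * (1 - 37.44/100)
= 379.0260 g

379.0260 g


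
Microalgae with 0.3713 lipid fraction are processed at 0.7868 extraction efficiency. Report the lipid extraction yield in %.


Y = lipid_content * extraction_eff * 100
= 0.3713 * 0.7868 * 100
= 29.2139%

29.2139%


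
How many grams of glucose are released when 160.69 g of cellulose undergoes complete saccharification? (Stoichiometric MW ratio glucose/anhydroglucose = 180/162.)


glucose = cellulose * 180/162
= 160.69 * 180/162
= 178.5444 g

178.5444 g


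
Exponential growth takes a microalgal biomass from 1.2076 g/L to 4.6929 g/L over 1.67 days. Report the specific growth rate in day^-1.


mu = ln(X2/X1) / dt
= ln(4.6929/1.2076) / 1.67
= 0.8128 per day

0.8128 per day


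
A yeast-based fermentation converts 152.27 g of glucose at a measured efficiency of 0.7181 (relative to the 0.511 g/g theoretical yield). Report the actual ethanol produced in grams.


Actual ethanol: m = 0.511 * 152.27 * 0.7181
m = 55.8753 g

55.8753 g


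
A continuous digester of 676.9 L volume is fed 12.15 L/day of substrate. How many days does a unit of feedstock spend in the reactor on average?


HRT = V / Q
= 676.9 / 12.15
= 55.7119 days

55.7119 days


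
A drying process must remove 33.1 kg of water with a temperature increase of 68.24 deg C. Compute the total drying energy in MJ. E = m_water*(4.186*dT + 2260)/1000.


E = m_water * (4.186 * dT + 2260) / 1000
= 33.1 * (4.186 * 68.24 + 2260) / 1000
= 84.2611 MJ

84.2611 MJ


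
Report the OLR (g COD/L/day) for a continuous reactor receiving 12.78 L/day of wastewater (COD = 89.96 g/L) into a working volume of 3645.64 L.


OLR = Q * S / V
= 12.78 * 89.96 / 3645.64
= 0.3154 g/L/day

0.3154 g/L/day


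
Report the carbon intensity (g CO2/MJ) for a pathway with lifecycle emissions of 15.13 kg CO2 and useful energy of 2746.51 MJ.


CI = CO2 * 1000 / E
= 15.13 * 1000 / 2746.51
= 5.5088 g CO2/MJ

5.5088 g CO2/MJ


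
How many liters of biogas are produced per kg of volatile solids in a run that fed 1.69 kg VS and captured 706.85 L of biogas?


Y = V / VS
= 706.85 / 1.69
= 418.2544 L/kg VS

418.2544 L/kg VS


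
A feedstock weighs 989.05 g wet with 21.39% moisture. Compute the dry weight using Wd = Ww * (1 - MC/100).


Wd = Ww * (1 - MC/100)
= 989.05 * (1 - 21.39/100)
= 777.4922 g

777.4922 g


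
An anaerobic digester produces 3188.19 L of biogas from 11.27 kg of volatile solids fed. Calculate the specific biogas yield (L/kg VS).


Y = V / VS
= 3188.19 / 11.27
= 282.8917 L/kg VS

282.8917 L/kg VS


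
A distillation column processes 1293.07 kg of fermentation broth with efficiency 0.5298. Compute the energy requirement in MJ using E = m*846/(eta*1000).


E = m * 846 / (eta * 1000)
= 1293.07 * 846 / (0.5298 * 1000)
= 2064.8117 MJ

2064.8117 MJ


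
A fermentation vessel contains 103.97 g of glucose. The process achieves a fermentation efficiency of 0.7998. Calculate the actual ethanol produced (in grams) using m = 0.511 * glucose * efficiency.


Actual ethanol: m = 0.511 * 103.97 * 0.7998
m = 42.4923 g

42.4923 g


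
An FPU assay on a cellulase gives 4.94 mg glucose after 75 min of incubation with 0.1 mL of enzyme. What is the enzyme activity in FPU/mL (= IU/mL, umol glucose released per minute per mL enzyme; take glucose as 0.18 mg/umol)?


Activity = glucose_mg / (0.18 mg/umol * V_mL * t_min)
= 4.94 / (0.18 * 0.1 * 75)
= 3.6593 FPU/mL

3.6593 FPU/mL


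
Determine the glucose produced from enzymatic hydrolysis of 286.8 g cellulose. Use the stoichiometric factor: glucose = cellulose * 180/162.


glucose = cellulose * 180/162
= 286.8 * 180/162
= 318.6667 g

318.6667 g


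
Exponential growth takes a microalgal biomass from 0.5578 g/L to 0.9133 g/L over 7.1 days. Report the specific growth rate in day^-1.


mu = ln(X2/X1) / dt
= ln(0.9133/0.5578) / 7.1
= 0.0694 per day

0.0694 per day


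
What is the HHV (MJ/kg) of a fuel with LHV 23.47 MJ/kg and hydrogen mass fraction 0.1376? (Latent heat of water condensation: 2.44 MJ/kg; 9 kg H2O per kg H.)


HHV = LHV + H_frac * 9 * 2.44
= 23.47 + 0.1376 * 9 * 2.44
= 26.4917 MJ/kg

26.4917 MJ/kg


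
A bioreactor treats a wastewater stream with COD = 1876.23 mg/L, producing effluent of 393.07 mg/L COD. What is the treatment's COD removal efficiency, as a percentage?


eta = (COD_in - COD_out) / COD_in * 100
= (1876.23 - 393.07) / 1876.23 * 100
= 79.0500%

79.0500%


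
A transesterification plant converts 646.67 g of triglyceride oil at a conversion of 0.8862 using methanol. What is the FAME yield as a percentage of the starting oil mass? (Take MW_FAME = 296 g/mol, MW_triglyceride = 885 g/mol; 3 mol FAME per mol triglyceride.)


m_FAME = oil * conv * (3 * 296 / 885) = oil * conv * (888/885)
= 646.67 * 0.8862 * 888 / 885
= 575.0216 g
Y = m_FAME / oil * 100 = conv * (888/885) * 100
= 0.8862 * 888 / 885 * 100
= 88.92%

88.92%


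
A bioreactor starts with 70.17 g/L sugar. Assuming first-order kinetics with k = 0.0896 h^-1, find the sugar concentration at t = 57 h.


S = S0 * exp(-k * t)
S = 70.17 * exp(-0.0896 * 57)
S = 0.4247 g/L

0.4247 g/L


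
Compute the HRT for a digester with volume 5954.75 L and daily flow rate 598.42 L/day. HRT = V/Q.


HRT = V / Q
= 5954.75 / 598.42
= 9.9508 days

9.9508 days


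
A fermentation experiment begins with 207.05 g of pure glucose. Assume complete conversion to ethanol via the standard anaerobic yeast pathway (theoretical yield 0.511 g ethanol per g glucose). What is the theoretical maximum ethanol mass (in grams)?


Theoretical ethanol yield: m_EtOH = 0.511 * m_glucose
m_EtOH = 0.511 * 207.05 = 105.8026 g

105.8026 g


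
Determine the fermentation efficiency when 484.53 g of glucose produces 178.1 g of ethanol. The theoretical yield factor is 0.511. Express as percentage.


Fermentation efficiency = (actual / (0.511 * glucose)) * 100
= (178.1 / (0.511 * 484.53)) * 100
= 71.9320%

71.9320%


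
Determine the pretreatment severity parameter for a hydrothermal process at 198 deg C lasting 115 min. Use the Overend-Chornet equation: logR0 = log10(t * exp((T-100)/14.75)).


logR0 = log10(t * exp((T - 100) / 14.75))
= log10(115 * exp((198 - 100) / 14.75))
= 4.9462

4.9462


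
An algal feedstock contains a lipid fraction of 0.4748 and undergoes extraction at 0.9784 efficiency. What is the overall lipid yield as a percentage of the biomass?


Y = lipid_content * extraction_eff * 100
= 0.4748 * 0.9784 * 100
= 46.4544%

46.4544%


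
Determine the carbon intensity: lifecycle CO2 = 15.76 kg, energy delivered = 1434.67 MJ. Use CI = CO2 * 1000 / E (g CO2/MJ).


CI = CO2 * 1000 / E
= 15.76 * 1000 / 1434.67
= 10.9851 g CO2/MJ

10.9851 g CO2/MJ


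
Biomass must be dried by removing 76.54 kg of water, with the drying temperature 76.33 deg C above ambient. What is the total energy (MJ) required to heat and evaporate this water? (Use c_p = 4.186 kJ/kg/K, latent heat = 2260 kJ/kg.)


E = m_water * (4.186 * dT + 2260) / 1000
= 76.54 * (4.186 * 76.33 + 2260) / 1000
= 197.4363 MJ

197.4363 MJ


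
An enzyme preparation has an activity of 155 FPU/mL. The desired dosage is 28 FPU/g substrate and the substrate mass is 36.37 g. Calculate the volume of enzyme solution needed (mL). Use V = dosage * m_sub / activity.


V = dosage * m_sub / activity
V = 28 * 36.37 / 155
V = 6.5701 mL

6.5701 mL


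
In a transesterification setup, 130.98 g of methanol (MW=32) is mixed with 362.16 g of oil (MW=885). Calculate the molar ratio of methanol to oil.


Molar ratio = n_MeOH / n_oil = (MeOH/32) / (oil/885) = (MeOH * 885) / (32 * oil)
= (130.98 * 885) / (32 * 362.16)
= 10.0023

10.0023


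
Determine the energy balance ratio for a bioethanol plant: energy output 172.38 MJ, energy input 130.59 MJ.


EROI = E_out / E_in
= 172.38 / 130.59
= 1.3200

1.3200


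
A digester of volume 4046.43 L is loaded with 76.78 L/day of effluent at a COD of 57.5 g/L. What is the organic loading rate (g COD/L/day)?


OLR = Q * S / V
= 76.78 * 57.5 / 4046.43
= 1.0910 g/L/day

1.0910 g/L/day


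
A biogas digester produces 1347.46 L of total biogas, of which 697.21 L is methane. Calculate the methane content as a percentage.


CH4% = V_CH4 / V_total * 100
= 697.21 / 1347.46 * 100
= 51.7425%

51.7425%


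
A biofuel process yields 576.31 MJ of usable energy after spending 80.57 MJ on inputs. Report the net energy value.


NEV = E_out - E_in
= 576.31 - 80.57
= 495.7400 MJ

495.7400 MJ


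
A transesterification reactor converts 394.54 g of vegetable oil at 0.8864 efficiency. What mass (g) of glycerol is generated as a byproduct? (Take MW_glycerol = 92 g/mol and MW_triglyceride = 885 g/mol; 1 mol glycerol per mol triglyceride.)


glycerol = oil * conv * (92/885)
= 394.54 * 0.8864 * 92 / 885
= 36.3551 g

36.3551 g


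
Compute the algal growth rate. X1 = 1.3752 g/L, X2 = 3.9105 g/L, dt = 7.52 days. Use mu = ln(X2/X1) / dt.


mu = ln(X2/X1) / dt
= ln(3.9105/1.3752) / 7.52
= 0.1390 per day

0.1390 per day


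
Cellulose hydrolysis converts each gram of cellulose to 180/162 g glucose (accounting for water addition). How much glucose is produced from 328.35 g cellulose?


glucose = cellulose * 180/162
= 328.35 * 180/162
= 364.8333 g

364.8333 g


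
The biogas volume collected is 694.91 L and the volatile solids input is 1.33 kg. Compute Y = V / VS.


Y = V / VS
= 694.91 / 1.33
= 522.4887 L/kg VS

522.4887 L/kg VS


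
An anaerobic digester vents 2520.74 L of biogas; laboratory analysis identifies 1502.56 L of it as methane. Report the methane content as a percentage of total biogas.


CH4% = V_CH4 / V_total * 100
= 1502.56 / 2520.74 * 100
= 59.6079%

59.6079%


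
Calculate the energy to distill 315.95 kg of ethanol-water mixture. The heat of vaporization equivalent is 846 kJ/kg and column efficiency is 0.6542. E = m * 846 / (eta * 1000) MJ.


E = m * 846 / (eta * 1000)
= 315.95 * 846 / (0.6542 * 1000)
= 408.5810 MJ

408.5810 MJ


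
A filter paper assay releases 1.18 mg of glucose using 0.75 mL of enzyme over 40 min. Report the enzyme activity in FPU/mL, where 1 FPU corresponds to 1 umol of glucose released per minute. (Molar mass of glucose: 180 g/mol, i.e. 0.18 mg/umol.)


Activity = glucose_mg / (0.18 mg/umol * V_mL * t_min)
= 1.18 / (0.18 * 0.75 * 40)
= 0.2185 FPU/mL

0.2185 FPU/mL


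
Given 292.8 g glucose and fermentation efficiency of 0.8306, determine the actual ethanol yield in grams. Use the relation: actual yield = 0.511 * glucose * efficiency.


Actual ethanol: m = 0.511 * 292.8 * 0.8306
m = 124.2750 g

124.2750 g


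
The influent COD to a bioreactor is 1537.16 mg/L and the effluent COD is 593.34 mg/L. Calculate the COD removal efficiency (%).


eta = (COD_in - COD_out) / COD_in * 100
= (1537.16 - 593.34) / 1537.16 * 100
= 61.4002%

61.4002%


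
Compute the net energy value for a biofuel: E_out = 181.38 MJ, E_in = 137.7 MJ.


NEV = E_out - E_in
= 181.38 - 137.7
= 43.6800 MJ

43.6800 MJ


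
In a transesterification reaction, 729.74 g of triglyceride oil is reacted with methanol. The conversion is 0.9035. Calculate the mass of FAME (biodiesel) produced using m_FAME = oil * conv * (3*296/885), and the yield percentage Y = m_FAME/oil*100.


m_FAME = oil * conv * (3 * 296 / 885) = oil * conv * (888/885)
= 729.74 * 0.9035 * 888 / 885
= 661.5551 g
Y = m_FAME / oil * 100 = conv * (888/885) * 100
= 0.9035 * 888 / 885 * 100
= 90.66%

661.5551 g FAME; Y = 90.66%


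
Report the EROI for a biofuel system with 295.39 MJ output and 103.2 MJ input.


EROI = E_out / E_in
= 295.39 / 103.2
= 2.8623

2.8623


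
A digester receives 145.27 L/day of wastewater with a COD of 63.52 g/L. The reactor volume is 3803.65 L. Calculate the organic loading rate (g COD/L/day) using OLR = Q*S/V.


OLR = Q * S / V
= 145.27 * 63.52 / 3803.65
= 2.4260 g/L/day

2.4260 g/L/day


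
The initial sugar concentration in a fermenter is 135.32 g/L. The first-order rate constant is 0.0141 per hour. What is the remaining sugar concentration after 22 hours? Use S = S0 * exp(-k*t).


S = S0 * exp(-k * t)
S = 135.32 * exp(-0.0141 * 22)
S = 99.2302 g/L

99.2302 g/L


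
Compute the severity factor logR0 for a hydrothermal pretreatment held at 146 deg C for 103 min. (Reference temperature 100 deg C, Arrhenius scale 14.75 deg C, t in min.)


logR0 = log10(t * exp((T - 100) / 14.75))
= log10(103 * exp((146 - 100) / 14.75))
= 3.3672

3.3672


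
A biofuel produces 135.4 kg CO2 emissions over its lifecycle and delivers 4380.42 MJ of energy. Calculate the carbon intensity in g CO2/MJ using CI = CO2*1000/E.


CI = CO2 * 1000 / E
= 135.4 * 1000 / 4380.42
= 30.9103 g CO2/MJ

30.9103 g CO2/MJ


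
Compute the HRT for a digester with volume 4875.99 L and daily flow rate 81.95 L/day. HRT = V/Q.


HRT = V / Q
= 4875.99 / 81.95
= 59.4996 days

59.4996 days


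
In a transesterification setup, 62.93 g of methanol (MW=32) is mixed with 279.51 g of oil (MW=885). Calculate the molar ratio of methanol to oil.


Molar ratio = n_MeOH / n_oil = (MeOH/32) / (oil/885) = (MeOH * 885) / (32 * oil)
= (62.93 * 885) / (32 * 279.51)
= 6.2266

6.2266


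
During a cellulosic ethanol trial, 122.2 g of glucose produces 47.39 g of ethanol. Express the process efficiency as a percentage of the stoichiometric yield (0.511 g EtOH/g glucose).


Fermentation efficiency = (actual / (0.511 * glucose)) * 100
= (47.39 / (0.511 * 122.2)) * 100
= 75.8918%

75.8918%


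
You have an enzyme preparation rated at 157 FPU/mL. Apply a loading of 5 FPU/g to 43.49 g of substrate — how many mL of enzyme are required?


V = dosage * m_sub / activity
V = 5 * 43.49 / 157
V = 1.3850 mL

1.3850 mL


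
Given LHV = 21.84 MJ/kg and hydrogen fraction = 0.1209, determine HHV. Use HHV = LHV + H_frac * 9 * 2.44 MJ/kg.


HHV = LHV + H_frac * 9 * 2.44
= 21.84 + 0.1209 * 9 * 2.44
= 24.4950 MJ/kg

24.4950 MJ/kg


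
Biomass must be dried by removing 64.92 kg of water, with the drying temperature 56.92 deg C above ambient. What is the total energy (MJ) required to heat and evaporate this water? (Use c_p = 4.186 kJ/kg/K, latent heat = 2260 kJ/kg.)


E = m_water * (4.186 * dT + 2260) / 1000
= 64.92 * (4.186 * 56.92 + 2260) / 1000
= 162.1875 MJ

162.1875 MJ


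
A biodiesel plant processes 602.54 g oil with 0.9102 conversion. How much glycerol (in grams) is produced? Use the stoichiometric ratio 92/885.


glycerol = oil * conv * (92/885)
= 602.54 * 0.9102 * 92 / 885
= 57.0121 g

57.0121 g


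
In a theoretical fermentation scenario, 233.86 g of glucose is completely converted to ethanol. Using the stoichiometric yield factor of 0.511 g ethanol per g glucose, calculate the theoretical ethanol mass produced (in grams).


Theoretical ethanol yield: m_EtOH = 0.511 * m_glucose
m_EtOH = 0.511 * 233.86 = 119.5025 g

119.5025 g


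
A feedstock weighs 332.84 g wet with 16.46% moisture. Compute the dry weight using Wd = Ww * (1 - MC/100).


Wd = Ww * (1 - MC/100)
= 332.84 * (1 - 16.46/100)
= 278.0545 g

278.0545 g


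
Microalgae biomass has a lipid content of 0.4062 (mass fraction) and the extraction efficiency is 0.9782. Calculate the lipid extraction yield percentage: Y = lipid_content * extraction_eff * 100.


Y = lipid_content * extraction_eff * 100
= 0.4062 * 0.9782 * 100
= 39.7345%

39.7345%


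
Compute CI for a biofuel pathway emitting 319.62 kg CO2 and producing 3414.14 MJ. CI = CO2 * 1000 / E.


CI = CO2 * 1000 / E
= 319.62 * 1000 / 3414.14
= 93.6165 g CO2/MJ

93.6165 g CO2/MJ


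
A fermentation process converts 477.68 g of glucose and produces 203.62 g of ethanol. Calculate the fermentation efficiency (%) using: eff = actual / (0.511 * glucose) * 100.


Fermentation efficiency = (actual / (0.511 * glucose)) * 100
= (203.62 / (0.511 * 477.68)) * 100
= 83.4185%

83.4185%


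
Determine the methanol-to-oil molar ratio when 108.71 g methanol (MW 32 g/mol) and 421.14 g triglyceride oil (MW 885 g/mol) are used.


Molar ratio = n_MeOH / n_oil = (MeOH/32) / (oil/885) = (MeOH * 885) / (32 * oil)
= (108.71 * 885) / (32 * 421.14)
= 7.1390

7.1390


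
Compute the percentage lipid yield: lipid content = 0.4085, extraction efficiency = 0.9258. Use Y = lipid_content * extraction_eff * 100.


Y = lipid_content * extraction_eff * 100
= 0.4085 * 0.9258 * 100
= 37.8189%

37.8189%


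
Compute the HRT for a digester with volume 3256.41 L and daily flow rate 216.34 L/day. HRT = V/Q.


HRT = V / Q
= 3256.41 / 216.34
= 15.0523 days

15.0523 days


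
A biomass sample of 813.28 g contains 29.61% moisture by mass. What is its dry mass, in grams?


Wd = Ww * (1 - MC/100)
= 813.28 * (1 - 29.61/100)
= 572.4678 g

572.4678 g


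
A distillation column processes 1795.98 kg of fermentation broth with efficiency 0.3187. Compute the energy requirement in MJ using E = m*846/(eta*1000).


E = m * 846 / (eta * 1000)
= 1795.98 * 846 / (0.3187 * 1000)
= 4767.4901 MJ

4767.4901 MJ


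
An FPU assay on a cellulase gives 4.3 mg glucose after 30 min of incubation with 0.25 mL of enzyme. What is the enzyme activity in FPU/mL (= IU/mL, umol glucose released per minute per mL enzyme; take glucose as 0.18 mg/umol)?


Activity = glucose_mg / (0.18 mg/umol * V_mL * t_min)
= 4.3 / (0.18 * 0.25 * 30)
= 3.1852 FPU/mL

3.1852 FPU/mL


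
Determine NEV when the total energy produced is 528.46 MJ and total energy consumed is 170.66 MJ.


NEV = E_out - E_in
= 528.46 - 170.66
= 357.8000 MJ

357.8000 MJ


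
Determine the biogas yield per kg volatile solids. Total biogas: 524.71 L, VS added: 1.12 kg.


Y = V / VS
= 524.71 / 1.12
= 468.4911 L/kg VS

468.4911 L/kg VS


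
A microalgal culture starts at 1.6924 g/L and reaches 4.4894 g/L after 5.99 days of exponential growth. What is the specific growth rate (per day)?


mu = ln(X2/X1) / dt
= ln(4.4894/1.6924) / 5.99
= 0.1629 per day

0.1629 per day


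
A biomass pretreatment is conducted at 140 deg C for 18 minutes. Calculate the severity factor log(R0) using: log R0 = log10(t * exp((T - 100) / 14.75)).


logR0 = log10(t * exp((T - 100) / 14.75))
= log10(18 * exp((140 - 100) / 14.75))
= 2.4330

2.4330


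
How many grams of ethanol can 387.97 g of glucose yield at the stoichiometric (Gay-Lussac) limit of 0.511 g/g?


Theoretical ethanol yield: m_EtOH = 0.511 * m_glucose
m_EtOH = 0.511 * 387.97 = 198.2527 g

198.2527 g


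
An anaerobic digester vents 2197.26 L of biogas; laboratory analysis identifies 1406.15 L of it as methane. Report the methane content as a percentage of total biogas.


CH4% = V_CH4 / V_total * 100
= 1406.15 / 2197.26 * 100
= 63.9956%

63.9956%


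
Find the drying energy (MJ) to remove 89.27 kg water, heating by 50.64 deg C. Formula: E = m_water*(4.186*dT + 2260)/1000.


E = m_water * (4.186 * dT + 2260) / 1000
= 89.27 * (4.186 * 50.64 + 2260) / 1000
= 220.6736 MJ

220.6736 MJ


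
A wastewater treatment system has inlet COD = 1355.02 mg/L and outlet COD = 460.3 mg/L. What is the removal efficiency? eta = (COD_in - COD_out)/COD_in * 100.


eta = (COD_in - COD_out) / COD_in * 100
= (1355.02 - 460.3) / 1355.02 * 100
= 66.0300%

66.0300%


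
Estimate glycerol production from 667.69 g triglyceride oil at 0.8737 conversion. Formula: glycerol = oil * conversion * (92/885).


glycerol = oil * conv * (92/885)
= 667.69 * 0.8737 * 92 / 885
= 60.6432 g

60.6432 g


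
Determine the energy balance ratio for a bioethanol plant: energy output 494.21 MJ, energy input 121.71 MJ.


EROI = E_out / E_in
= 494.21 / 121.71
= 4.0606

4.0606


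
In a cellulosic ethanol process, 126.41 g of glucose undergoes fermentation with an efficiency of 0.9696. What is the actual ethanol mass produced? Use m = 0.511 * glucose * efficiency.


Actual ethanol: m = 0.511 * 126.41 * 0.9696
m = 62.6318 g

62.6318 g


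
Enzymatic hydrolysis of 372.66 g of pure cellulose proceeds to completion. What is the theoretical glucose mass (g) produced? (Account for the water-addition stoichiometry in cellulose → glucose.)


glucose = cellulose * 180/162
= 372.66 * 180/162
= 414.0667 g

414.0667 g


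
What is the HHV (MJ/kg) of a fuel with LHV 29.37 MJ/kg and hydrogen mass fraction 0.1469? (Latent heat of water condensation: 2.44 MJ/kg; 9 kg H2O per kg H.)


HHV = LHV + H_frac * 9 * 2.44
= 29.37 + 0.1469 * 9 * 2.44
= 32.5959 MJ/kg

32.5959 MJ/kg


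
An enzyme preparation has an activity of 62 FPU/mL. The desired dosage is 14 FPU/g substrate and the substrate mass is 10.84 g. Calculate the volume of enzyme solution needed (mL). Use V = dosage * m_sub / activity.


V = dosage * m_sub / activity
V = 14 * 10.84 / 62
V = 2.4477 mL

2.4477 mL


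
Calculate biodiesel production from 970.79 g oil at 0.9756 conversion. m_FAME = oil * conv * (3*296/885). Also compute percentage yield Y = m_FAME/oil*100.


m_FAME = oil * conv * (3 * 296 / 885) = oil * conv * (888/885)
= 970.79 * 0.9756 * 888 / 885
= 950.3132 g
Y = m_FAME / oil * 100 = conv * (888/885) * 100
= 0.9756 * 888 / 885 * 100
= 97.89%

950.3132 g FAME; Y = 97.89%


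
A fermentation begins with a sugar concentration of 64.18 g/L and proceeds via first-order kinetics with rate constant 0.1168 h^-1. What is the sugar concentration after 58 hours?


S = S0 * exp(-k * t)
S = 64.18 * exp(-0.1168 * 58)
S = 0.0733 g/L

0.0733 g/L


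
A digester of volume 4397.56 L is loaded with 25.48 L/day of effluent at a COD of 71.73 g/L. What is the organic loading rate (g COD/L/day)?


OLR = Q * S / V
= 25.48 * 71.73 / 4397.56
= 0.4156 g/L/day

0.4156 g/L/day


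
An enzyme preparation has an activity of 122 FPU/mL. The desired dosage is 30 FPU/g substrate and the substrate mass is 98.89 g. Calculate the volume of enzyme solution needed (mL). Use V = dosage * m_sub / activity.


V = dosage * m_sub / activity
V = 30 * 98.89 / 122
V = 24.3172 mL

24.3172 mL


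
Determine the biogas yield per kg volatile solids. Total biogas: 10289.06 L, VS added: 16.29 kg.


Y = V / VS
= 10289.06 / 16.29
= 631.6182 L/kg VS

631.6182 L/kg VS


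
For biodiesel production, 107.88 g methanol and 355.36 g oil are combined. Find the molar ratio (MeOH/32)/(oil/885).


Molar ratio = n_MeOH / n_oil = (MeOH/32) / (oil/885) = (MeOH * 885) / (32 * oil)
= (107.88 * 885) / (32 * 355.36)
= 8.3959

8.3959


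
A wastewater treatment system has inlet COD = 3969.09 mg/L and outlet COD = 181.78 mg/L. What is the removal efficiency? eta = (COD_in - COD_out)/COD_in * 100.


eta = (COD_in - COD_out) / COD_in * 100
= (3969.09 - 181.78) / 3969.09 * 100
= 95.4201%

95.4201%


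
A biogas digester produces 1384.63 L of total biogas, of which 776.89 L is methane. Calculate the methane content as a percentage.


CH4% = V_CH4 / V_total * 100
= 776.89 / 1384.63 * 100
= 56.1081%

56.1081%


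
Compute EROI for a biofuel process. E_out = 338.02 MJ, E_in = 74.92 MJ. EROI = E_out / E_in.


EROI = E_out / E_in
= 338.02 / 74.92
= 4.5117

4.5117


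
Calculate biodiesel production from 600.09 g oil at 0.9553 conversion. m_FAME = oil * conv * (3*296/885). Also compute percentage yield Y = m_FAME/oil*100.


m_FAME = oil * conv * (3 * 296 / 885) = oil * conv * (888/885)
= 600.09 * 0.9553 * 888 / 885
= 575.2093 g
Y = m_FAME / oil * 100 = conv * (888/885) * 100
= 0.9553 * 888 / 885 * 100
= 95.85%

575.2093 g FAME; Y = 95.85%


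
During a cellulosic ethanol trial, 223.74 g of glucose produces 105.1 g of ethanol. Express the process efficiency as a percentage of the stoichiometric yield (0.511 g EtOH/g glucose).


Fermentation efficiency = (actual / (0.511 * glucose)) * 100
= (105.1 / (0.511 * 223.74)) * 100
= 91.9260%

91.9260%


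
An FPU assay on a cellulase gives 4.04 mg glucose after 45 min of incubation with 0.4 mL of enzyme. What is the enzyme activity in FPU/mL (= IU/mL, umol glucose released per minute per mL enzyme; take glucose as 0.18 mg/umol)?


Activity = glucose_mg / (0.18 mg/umol * V_mL * t_min)
= 4.04 / (0.18 * 0.4 * 45)
= 1.2469 FPU/mL

1.2469 FPU/mL


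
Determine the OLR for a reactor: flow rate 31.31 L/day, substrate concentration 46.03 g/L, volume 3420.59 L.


OLR = Q * S / V
= 31.31 * 46.03 / 3420.59
= 0.4213 g/L/day

0.4213 g/L/day


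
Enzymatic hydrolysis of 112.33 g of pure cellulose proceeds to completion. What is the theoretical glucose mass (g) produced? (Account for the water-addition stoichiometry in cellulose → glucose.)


glucose = cellulose * 180/162
= 112.33 * 180/162
= 124.8111 g

124.8111 g


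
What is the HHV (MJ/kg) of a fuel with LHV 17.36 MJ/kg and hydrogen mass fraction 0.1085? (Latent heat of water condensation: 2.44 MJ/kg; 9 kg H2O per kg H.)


HHV = LHV + H_frac * 9 * 2.44
= 17.36 + 0.1085 * 9 * 2.44
= 19.7427 MJ/kg

19.7427 MJ/kg


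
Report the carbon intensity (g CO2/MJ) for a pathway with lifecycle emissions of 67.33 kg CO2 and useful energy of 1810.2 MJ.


CI = CO2 * 1000 / E
= 67.33 * 1000 / 1810.2
= 37.1948 g CO2/MJ

37.1948 g CO2/MJ


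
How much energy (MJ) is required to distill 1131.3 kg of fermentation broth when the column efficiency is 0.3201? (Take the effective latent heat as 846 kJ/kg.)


E = m * 846 / (eta * 1000)
= 1131.3 * 846 / (0.3201 * 1000)
= 2989.9400 MJ

2989.9400 MJ


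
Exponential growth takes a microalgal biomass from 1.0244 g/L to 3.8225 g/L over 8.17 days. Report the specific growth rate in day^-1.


mu = ln(X2/X1) / dt
= ln(3.8225/1.0244) / 8.17
= 0.1612 per day

0.1612 per day


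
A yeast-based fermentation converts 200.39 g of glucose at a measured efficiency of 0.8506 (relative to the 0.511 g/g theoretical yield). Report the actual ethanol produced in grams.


Actual ethanol: m = 0.511 * 200.39 * 0.8506
m = 87.1008 g

87.1008 g


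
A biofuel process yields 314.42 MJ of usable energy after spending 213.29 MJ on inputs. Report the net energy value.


NEV = E_out - E_in
= 314.42 - 213.29
= 101.1300 MJ

101.1300 MJ


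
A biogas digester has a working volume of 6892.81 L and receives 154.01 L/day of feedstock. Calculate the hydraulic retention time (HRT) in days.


HRT = V / Q
= 6892.81 / 154.01
= 44.7556 days

44.7556 days


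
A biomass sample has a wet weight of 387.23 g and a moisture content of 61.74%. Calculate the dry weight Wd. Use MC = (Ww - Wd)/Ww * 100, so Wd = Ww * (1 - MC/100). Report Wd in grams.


Wd = Ww * (1 - MC/100)
= 387.23 * (1 - 61.74/100)
= 148.1542 g

148.1542 g


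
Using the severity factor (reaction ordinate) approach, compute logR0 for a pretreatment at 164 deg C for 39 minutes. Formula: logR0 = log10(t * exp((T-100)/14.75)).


logR0 = log10(t * exp((T - 100) / 14.75))
= log10(39 * exp((164 - 100) / 14.75))
= 3.4755

3.4755


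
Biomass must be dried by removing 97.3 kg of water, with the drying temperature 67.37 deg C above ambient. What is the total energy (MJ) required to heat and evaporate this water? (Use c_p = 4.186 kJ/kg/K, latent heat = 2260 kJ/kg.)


E = m_water * (4.186 * dT + 2260) / 1000
= 97.3 * (4.186 * 67.37 + 2260) / 1000
= 247.3377 MJ

247.3377 MJ


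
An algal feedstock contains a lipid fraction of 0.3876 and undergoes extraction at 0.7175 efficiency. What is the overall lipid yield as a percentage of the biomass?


Y = lipid_content * extraction_eff * 100
= 0.3876 * 0.7175 * 100
= 27.8103%

27.8103%


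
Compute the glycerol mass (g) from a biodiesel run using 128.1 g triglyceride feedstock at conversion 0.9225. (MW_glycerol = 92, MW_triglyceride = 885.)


glycerol = oil * conv * (92/885)
= 128.1 * 0.9225 * 92 / 885
= 12.2846 g

12.2846 g


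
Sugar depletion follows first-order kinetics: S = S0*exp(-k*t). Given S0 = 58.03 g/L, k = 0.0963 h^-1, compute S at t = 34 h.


S = S0 * exp(-k * t)
S = 58.03 * exp(-0.0963 * 34)
S = 2.1963 g/L

2.1963 g/L


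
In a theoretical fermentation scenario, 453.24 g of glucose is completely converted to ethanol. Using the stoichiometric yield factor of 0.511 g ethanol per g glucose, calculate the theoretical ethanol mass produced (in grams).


Theoretical ethanol yield: m_EtOH = 0.511 * m_glucose
m_EtOH = 0.511 * 453.24 = 231.6056 g

231.6056 g


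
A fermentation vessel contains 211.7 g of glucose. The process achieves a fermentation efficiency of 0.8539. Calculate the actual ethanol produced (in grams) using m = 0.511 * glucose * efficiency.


Actual ethanol: m = 0.511 * 211.7 * 0.8539
m = 92.3738 g

92.3738 g


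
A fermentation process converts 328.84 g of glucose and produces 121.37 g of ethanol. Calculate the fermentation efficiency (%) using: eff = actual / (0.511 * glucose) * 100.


Fermentation efficiency = (actual / (0.511 * glucose)) * 100
= (121.37 / (0.511 * 328.84)) * 100
= 72.2280%

72.2280%


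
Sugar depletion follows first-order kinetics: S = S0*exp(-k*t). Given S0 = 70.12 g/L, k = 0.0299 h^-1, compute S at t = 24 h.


S = S0 * exp(-k * t)
S = 70.12 * exp(-0.0299 * 24)
S = 34.2131 g/L

34.2131 g/L


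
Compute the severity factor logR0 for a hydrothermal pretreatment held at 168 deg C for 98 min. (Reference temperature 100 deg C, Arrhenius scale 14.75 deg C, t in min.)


logR0 = log10(t * exp((T - 100) / 14.75))
= log10(98 * exp((168 - 100) / 14.75))
= 3.9934

3.9934


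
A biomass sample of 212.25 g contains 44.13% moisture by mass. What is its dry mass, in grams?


Wd = Ww * (1 - MC/100)
= 212.25 * (1 - 44.13/100)
= 118.5841 g

118.5841 g


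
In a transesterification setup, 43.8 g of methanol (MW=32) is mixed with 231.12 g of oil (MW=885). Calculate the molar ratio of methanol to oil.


Molar ratio = n_MeOH / n_oil = (MeOH/32) / (oil/885) = (MeOH * 885) / (32 * oil)
= (43.8 * 885) / (32 * 231.12)
= 5.2412

5.2412


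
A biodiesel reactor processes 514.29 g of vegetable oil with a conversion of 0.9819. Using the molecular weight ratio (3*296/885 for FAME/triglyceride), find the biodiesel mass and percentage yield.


m_FAME = oil * conv * (3 * 296 / 885) = oil * conv * (888/885)
= 514.29 * 0.9819 * 888 / 885
= 506.6932 g
Y = m_FAME / oil * 100 = conv * (888/885) * 100
= 0.9819 * 888 / 885 * 100
= 98.52%

506.6932 g FAME; Y = 98.52%


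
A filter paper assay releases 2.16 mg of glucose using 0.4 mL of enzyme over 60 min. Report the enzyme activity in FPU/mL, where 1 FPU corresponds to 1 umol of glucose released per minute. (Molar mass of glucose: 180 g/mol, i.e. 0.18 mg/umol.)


Activity = glucose_mg / (0.18 mg/umol * V_mL * t_min)
= 2.16 / (0.18 * 0.4 * 60)
= 0.5000 FPU/mL

0.5000 FPU/mL


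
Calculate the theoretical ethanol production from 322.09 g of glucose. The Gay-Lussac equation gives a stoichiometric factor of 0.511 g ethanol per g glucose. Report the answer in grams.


Theoretical ethanol yield: m_EtOH = 0.511 * m_glucose
m_EtOH = 0.511 * 322.09 = 164.5880 g

164.5880 g


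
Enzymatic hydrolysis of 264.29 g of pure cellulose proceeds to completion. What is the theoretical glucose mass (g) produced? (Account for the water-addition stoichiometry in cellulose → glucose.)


glucose = cellulose * 180/162
= 264.29 * 180/162
= 293.6556 g

293.6556 g


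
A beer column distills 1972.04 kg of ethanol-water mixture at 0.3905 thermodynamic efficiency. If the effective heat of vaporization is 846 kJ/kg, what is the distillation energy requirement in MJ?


E = m * 846 / (eta * 1000)
= 1972.04 * 846 / (0.3905 * 1000)
= 4272.3325 MJ

4272.3325 MJ


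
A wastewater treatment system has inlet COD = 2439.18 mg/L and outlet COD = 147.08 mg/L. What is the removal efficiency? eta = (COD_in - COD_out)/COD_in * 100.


eta = (COD_in - COD_out) / COD_in * 100
= (2439.18 - 147.08) / 2439.18 * 100
= 93.9701%

93.9701%


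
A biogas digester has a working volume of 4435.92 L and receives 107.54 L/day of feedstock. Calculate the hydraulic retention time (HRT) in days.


HRT = V / Q
= 4435.92 / 107.54
= 41.2490 days

41.2490 days


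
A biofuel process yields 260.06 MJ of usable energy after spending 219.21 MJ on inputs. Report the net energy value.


NEV = E_out - E_in
= 260.06 - 219.21
= 40.8500 MJ

40.8500 MJ


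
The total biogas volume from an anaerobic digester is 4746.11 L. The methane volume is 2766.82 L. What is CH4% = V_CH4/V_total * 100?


CH4% = V_CH4 / V_total * 100
= 2766.82 / 4746.11 * 100
= 58.2966%

58.2966%


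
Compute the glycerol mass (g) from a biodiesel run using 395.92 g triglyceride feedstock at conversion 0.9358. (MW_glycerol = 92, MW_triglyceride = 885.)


glycerol = oil * conv * (92/885)
= 395.92 * 0.9358 * 92 / 885
= 38.5155 g

38.5155 g


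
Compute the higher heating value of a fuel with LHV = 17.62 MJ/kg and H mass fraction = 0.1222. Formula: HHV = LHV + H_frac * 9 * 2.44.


HHV = LHV + H_frac * 9 * 2.44
= 17.62 + 0.1222 * 9 * 2.44
= 20.3035 MJ/kg

20.3035 MJ/kg


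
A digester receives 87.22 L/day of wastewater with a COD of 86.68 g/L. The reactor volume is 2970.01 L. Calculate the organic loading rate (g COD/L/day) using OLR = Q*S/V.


OLR = Q * S / V
= 87.22 * 86.68 / 2970.01
= 2.5455 g/L/day

2.5455 g/L/day


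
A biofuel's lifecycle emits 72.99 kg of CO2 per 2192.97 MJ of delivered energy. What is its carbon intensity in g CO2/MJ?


CI = CO2 * 1000 / E
= 72.99 * 1000 / 2192.97
= 33.2836 g CO2/MJ

33.2836 g CO2/MJ


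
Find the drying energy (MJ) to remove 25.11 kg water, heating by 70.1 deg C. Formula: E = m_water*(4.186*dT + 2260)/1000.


E = m_water * (4.186 * dT + 2260) / 1000
= 25.11 * (4.186 * 70.1 + 2260) / 1000
= 64.1168 MJ

64.1168 MJ


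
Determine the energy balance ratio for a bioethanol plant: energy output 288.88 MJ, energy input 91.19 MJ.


EROI = E_out / E_in
= 288.88 / 91.19
= 3.1679

3.1679


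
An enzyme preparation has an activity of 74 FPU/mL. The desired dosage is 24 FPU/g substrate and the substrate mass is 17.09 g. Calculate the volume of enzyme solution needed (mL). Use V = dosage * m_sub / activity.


V = dosage * m_sub / activity
V = 24 * 17.09 / 74
V = 5.5427 mL

5.5427 mL


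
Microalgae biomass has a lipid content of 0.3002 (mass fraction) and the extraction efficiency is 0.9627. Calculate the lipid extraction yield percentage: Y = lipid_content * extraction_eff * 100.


Y = lipid_content * extraction_eff * 100
= 0.3002 * 0.9627 * 100
= 28.9003%

28.9003%


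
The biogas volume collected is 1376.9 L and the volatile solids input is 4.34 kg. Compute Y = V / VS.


Y = V / VS
= 1376.9 / 4.34
= 317.2581 L/kg VS

317.2581 L/kg VS


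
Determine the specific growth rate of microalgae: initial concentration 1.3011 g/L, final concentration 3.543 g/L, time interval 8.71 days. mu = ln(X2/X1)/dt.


mu = ln(X2/X1) / dt
= ln(3.543/1.3011) / 8.71
= 0.1150 per day

0.1150 per day


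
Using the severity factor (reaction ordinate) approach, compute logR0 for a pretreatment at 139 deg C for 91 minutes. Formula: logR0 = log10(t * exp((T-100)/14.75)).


logR0 = log10(t * exp((T - 100) / 14.75))
= log10(91 * exp((139 - 100) / 14.75))
= 3.1073

3.1073


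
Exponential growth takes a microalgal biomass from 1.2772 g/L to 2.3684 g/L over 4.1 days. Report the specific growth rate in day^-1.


mu = ln(X2/X1) / dt
= ln(2.3684/1.2772) / 4.1
= 0.1506 per day

0.1506 per day


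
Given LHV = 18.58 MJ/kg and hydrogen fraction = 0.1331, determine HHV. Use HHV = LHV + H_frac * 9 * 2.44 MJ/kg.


HHV = LHV + H_frac * 9 * 2.44
= 18.58 + 0.1331 * 9 * 2.44
= 21.5029 MJ/kg

21.5029 MJ/kg


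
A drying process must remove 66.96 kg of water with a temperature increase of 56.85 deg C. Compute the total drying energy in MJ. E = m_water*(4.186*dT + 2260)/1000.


E = m_water * (4.186 * dT + 2260) / 1000
= 66.96 * (4.186 * 56.85 + 2260) / 1000
= 167.2643 MJ

167.2643 MJ


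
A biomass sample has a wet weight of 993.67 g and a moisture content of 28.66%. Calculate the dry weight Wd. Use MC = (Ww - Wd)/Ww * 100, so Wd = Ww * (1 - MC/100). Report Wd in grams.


Wd = Ww * (1 - MC/100)
= 993.67 * (1 - 28.66/100)
= 708.8842 g

708.8842 g


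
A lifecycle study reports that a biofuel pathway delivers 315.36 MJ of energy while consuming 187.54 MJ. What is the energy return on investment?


EROI = E_out / E_in
= 315.36 / 187.54
= 1.6816

1.6816


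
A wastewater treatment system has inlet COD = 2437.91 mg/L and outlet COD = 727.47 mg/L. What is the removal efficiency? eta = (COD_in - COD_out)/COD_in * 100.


eta = (COD_in - COD_out) / COD_in * 100
= (2437.91 - 727.47) / 2437.91 * 100
= 70.1601%

70.1601%
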